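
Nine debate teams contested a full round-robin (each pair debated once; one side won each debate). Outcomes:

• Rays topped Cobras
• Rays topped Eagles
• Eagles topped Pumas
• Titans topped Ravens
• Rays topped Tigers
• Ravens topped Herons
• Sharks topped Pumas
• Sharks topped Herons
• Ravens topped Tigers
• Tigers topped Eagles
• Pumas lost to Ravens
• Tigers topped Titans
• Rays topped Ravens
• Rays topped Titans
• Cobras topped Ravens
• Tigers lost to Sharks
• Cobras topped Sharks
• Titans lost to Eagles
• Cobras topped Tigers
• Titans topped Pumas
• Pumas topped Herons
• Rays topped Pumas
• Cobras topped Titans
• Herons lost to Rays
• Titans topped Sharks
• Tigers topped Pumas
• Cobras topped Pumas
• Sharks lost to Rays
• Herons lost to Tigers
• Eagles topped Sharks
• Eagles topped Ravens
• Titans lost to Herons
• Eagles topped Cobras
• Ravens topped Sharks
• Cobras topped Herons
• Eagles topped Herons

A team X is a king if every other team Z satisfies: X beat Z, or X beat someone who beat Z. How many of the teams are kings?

1

Rays reaches everyone (king).
Herons cannot reach Rays, Cobras, Eagles, Tigers in two steps.
Pumas cannot reach Rays, Sharks, Cobras, Eagles, Tigers, Ravens in two steps.
Sharks cannot reach Rays, Cobras, Ravens in two steps.
Cobras cannot reach Rays in two steps.
Eagles cannot reach Rays in two steps.
Titans cannot reach Rays, Cobras, Eagles in two steps.
Tigers cannot reach Rays in two steps.
Ravens cannot reach Rays, Cobras in two steps.
Kings: Rays — 1.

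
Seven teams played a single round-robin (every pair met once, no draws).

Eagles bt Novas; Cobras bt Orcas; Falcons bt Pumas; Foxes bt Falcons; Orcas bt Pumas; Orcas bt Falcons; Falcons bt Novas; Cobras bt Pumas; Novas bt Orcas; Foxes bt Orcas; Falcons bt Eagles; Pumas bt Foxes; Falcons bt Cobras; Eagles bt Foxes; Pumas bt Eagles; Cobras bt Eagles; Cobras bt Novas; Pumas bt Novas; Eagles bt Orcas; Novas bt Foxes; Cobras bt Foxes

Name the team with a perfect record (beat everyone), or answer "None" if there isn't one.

Highest win total is Cobras with 5 (out of 6 possible).
Cobras lost to Falcons, so no team went undefeated.

None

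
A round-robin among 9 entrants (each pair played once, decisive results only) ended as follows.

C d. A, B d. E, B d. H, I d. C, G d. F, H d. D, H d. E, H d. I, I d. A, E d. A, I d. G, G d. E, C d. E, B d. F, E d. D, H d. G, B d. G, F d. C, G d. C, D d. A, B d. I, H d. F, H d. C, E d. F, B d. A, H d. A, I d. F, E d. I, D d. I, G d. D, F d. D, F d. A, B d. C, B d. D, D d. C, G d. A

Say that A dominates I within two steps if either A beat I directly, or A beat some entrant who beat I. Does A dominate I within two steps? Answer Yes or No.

A did not beat I directly.
A beat no one, so there is no intermediate entrant.

No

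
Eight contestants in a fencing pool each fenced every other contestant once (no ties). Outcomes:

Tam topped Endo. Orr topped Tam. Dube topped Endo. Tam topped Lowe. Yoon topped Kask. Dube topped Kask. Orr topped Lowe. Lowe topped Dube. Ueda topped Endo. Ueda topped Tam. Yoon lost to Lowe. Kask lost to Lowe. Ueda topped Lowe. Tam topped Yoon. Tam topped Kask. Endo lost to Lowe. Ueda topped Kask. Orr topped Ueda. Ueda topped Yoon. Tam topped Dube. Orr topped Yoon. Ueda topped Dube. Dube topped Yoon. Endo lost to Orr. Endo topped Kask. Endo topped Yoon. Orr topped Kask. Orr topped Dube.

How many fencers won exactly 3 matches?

Win totals: Orr 7, Kask 0, Tam 5, Dube 3, Lowe 4, Endo 2, Ueda 6, Yoon 1.
Exactly 3: Dube — 1 fencer.

1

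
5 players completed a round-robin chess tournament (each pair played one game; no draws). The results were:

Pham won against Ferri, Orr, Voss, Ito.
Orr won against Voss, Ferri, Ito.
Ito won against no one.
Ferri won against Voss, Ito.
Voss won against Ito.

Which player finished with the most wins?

Pham

Win totals: Voss 1, Orr 3, Ferri 2, Pham 4, Ito 0.
Pham leads with 4 wins (next highest: 3).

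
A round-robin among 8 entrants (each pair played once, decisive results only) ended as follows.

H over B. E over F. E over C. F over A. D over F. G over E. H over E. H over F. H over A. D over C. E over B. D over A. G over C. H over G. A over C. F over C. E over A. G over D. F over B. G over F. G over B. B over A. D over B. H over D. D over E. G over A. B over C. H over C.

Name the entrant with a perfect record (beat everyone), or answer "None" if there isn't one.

H

H has 7 wins out of 7 opponents — a perfect record.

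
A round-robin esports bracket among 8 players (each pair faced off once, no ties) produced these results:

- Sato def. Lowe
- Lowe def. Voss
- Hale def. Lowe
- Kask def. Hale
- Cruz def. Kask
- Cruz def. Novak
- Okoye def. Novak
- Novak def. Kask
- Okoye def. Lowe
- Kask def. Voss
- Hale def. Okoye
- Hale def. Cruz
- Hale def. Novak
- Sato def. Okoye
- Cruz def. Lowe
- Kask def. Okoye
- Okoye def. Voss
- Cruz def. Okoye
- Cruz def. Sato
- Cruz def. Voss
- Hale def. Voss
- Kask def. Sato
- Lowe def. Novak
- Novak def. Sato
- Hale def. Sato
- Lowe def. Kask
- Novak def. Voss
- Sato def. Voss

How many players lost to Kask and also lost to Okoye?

1

Kask beat: Sato, Hale, Voss, Okoye.
Okoye beat: Novak, Lowe, Voss.
Both beat: Voss — 1.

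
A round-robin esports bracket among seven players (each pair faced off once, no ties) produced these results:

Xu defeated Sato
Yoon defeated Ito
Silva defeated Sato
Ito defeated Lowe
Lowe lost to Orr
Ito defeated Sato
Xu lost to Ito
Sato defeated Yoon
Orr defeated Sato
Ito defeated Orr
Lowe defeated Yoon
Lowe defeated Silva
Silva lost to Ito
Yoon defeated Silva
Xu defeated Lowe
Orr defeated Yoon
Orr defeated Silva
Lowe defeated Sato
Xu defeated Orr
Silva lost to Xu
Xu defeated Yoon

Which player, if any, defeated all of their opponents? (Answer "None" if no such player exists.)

None

Highest win total is Xu with 5 (out of 6 possible).
Xu lost to Ito, so no player went undefeated.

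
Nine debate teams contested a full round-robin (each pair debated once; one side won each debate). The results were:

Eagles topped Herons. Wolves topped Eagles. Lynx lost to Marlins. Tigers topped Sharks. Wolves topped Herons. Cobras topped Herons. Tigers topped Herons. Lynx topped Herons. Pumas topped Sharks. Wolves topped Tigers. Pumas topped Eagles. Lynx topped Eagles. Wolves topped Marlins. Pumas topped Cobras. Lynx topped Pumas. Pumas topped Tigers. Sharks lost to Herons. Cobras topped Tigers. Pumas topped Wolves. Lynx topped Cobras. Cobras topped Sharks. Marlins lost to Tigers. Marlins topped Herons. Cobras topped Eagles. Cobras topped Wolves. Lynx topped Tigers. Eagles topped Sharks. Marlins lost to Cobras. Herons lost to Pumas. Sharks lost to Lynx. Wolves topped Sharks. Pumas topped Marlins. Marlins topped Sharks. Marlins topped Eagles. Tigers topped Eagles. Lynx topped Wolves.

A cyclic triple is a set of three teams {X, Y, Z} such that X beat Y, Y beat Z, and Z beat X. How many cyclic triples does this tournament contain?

Win totals: Tigers 4, Lynx 7, Sharks 0, Pumas 7, Herons 1, Cobras 6, Wolves 5, Marlins 4, Eagles 2.
A team with w wins dominates both others in C(w,2) triples; summing gives 6 + 21 + 0 + 21 + 0 + 15 + 10 + 6 + 1 = 80 transitive triples.
Total triples C(9,3) = 84, so cyclic triples = 84 − 80 = 4.

4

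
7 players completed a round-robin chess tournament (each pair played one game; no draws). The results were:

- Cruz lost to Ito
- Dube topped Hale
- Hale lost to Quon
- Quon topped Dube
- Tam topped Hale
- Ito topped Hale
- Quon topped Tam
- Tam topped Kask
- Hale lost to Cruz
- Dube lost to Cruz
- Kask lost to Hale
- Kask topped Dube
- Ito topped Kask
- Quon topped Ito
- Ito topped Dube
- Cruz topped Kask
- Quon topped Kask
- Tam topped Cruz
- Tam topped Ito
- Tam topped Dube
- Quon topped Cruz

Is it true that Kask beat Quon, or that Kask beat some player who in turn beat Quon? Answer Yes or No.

Kask did not beat Quon directly.
Kask beat Dube, but each of them lost to Quon. No two-step path.

No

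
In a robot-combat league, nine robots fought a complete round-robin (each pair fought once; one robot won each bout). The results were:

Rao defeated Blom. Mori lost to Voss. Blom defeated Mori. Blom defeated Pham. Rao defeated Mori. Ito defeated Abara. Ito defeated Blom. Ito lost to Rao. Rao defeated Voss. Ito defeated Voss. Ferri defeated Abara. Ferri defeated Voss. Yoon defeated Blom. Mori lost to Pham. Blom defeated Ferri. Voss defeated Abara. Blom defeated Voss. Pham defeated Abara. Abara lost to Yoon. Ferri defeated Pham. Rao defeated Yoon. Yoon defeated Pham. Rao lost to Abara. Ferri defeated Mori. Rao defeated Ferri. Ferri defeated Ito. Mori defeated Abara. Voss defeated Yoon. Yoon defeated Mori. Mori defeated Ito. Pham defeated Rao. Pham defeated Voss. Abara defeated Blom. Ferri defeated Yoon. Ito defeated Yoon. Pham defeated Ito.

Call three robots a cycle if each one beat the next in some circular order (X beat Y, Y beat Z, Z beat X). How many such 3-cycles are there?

Win totals: Pham 5, Abara 2, Rao 6, Voss 3, Yoon 4, Ito 4, Ferri 6, Mori 2, Blom 4.
A robot with w wins dominates both others in C(w,2) triples; summing gives 10 + 1 + 15 + 3 + 6 + 6 + 15 + 1 + 6 = 63 transitive triples.
Total triples C(9,3) = 84, so cyclic triples = 84 − 63 = 21.

21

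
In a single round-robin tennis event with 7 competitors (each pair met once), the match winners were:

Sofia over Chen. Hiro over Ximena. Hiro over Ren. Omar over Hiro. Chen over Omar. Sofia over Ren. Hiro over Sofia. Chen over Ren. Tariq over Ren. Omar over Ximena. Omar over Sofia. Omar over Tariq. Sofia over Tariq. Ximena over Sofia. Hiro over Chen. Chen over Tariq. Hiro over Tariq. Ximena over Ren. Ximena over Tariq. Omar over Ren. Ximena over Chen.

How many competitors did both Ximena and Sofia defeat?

3

Ximena beat: Sofia, Chen, Tariq, Ren.
Sofia beat: Chen, Tariq, Ren.
Both beat: Chen, Tariq, Ren — 3.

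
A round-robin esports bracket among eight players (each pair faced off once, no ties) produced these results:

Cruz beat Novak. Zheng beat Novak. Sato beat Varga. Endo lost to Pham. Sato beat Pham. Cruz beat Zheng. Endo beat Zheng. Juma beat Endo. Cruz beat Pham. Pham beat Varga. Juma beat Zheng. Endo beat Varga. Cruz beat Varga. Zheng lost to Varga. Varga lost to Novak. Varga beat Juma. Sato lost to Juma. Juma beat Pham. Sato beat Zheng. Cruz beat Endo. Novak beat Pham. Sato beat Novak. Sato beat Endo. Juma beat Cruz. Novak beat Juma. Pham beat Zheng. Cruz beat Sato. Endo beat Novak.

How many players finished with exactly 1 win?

1

Win totals: Pham 3, Novak 3, Varga 2, Sato 5, Cruz 6, Zheng 1, Juma 5, Endo 3.
Exactly 1: Zheng — 1 player.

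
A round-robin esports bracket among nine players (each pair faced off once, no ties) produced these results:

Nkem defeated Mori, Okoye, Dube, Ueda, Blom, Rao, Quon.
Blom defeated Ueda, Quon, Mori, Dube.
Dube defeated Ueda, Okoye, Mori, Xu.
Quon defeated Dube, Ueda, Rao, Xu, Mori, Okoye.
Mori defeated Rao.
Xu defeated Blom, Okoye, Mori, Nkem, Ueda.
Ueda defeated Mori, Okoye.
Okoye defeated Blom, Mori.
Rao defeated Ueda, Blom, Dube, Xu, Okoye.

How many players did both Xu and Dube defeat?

3

Xu beat: Ueda, Blom, Okoye, Mori, Nkem.
Dube beat: Xu, Ueda, Okoye, Mori.
Both beat: Ueda, Okoye, Mori — 3.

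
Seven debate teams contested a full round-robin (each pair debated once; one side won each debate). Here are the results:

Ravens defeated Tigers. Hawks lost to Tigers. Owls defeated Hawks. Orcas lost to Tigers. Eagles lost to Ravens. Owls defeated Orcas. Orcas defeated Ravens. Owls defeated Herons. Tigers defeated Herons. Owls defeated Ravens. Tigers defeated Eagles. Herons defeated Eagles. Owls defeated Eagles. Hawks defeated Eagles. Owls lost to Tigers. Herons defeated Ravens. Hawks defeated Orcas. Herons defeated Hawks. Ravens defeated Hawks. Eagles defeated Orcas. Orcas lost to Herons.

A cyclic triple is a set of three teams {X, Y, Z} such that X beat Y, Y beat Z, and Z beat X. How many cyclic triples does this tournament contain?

Win totals: Herons 4, Tigers 5, Ravens 3, Orcas 1, Hawks 2, Eagles 1, Owls 5.
A team with w wins dominates both others in C(w,2) triples; summing gives 6 + 10 + 3 + 0 + 1 + 0 + 10 = 30 transitive triples.
Total triples C(7,3) = 35, so cyclic triples = 35 − 30 = 5.

5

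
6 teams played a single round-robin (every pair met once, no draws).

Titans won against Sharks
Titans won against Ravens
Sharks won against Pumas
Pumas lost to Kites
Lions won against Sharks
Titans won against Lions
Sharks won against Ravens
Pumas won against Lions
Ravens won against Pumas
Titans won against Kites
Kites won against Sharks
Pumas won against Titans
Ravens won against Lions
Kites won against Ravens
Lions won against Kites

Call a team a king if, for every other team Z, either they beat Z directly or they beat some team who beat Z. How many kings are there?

4

Pumas reaches everyone (king).
Titans reaches everyone (king).
Ravens reaches everyone (king).
Sharks cannot reach Kites in two steps.
Kites reaches everyone (king).
Lions cannot reach Titans in two steps.
Kings: Pumas, Titans, Ravens, Kites — 4.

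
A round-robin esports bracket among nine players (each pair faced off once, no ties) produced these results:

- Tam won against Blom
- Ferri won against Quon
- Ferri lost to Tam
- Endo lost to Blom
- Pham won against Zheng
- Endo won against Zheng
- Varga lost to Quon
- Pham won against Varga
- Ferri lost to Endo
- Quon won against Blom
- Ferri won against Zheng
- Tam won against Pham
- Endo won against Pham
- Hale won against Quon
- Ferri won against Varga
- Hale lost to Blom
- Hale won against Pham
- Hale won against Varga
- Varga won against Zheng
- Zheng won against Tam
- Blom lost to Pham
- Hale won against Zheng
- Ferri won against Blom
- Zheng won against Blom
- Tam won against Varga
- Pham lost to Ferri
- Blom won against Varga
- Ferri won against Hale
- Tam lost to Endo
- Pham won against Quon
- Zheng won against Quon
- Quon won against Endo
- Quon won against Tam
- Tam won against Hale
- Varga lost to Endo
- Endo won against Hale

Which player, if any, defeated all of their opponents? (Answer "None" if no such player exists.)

Highest win total is Ferri with 6 (out of 8 possible).
Ferri lost to Tam, Endo, so no player went undefeated.

None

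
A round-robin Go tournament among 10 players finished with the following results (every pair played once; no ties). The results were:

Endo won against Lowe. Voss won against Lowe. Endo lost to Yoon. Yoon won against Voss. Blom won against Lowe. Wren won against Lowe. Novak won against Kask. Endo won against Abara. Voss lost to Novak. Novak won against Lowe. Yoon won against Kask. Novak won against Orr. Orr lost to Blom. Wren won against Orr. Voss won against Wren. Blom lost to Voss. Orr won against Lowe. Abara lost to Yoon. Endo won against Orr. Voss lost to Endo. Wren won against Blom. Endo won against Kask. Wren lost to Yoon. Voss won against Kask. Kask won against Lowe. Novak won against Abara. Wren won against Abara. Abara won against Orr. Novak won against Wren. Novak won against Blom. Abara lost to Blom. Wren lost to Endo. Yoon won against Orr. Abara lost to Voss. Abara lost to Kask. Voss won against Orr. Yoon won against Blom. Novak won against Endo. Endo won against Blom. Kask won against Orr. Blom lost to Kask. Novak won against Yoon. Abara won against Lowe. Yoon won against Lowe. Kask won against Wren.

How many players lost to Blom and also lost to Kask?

Blom beat: Orr, Lowe, Abara.
Kask beat: Wren, Orr, Lowe, Abara, Blom.
Both beat: Orr, Lowe, Abara — 3.

3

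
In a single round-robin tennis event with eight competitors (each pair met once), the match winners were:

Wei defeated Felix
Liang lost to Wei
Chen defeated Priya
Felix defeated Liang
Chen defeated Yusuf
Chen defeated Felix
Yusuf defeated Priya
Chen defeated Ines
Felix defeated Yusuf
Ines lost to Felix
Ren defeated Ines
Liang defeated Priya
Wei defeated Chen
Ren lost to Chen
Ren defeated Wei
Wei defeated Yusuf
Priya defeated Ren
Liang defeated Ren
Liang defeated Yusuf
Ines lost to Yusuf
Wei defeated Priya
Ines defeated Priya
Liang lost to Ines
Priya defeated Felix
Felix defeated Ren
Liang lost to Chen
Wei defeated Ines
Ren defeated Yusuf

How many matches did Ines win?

2

Ines' results: beat Liang, Priya; lost to Yusuf, Ren, Wei, Chen, Felix.
That is 2 wins.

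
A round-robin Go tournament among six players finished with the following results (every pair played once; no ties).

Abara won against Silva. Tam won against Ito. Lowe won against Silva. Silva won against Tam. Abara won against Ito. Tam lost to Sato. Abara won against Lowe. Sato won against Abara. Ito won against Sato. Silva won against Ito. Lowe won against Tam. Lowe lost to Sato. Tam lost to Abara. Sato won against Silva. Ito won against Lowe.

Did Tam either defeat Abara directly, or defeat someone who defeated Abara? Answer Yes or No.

Tam did not beat Abara directly.
Tam beat Ito, but each of them lost to Abara. No two-step path.

No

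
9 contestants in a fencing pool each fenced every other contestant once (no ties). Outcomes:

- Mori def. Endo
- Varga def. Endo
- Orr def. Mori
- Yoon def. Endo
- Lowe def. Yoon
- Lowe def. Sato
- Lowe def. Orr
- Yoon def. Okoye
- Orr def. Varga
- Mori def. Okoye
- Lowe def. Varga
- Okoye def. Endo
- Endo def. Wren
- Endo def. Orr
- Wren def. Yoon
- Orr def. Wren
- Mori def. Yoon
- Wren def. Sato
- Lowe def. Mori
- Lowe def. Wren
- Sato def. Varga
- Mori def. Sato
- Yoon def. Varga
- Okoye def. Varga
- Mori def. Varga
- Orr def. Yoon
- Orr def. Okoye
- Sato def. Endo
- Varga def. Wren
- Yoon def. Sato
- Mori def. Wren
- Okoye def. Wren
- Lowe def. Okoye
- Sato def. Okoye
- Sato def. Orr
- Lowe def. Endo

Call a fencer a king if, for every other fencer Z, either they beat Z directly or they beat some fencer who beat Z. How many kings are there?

1

Lowe reaches everyone (king).
Mori cannot reach Lowe in two steps.
Yoon cannot reach Lowe, Mori in two steps.
Okoye cannot reach Lowe, Mori in two steps.
Endo cannot reach Lowe in two steps.
Sato cannot reach Lowe in two steps.
Varga cannot reach Lowe, Mori, Okoye in two steps.
Orr cannot reach Lowe in two steps.
Wren cannot reach Lowe, Mori in two steps.
Kings: Lowe — 1.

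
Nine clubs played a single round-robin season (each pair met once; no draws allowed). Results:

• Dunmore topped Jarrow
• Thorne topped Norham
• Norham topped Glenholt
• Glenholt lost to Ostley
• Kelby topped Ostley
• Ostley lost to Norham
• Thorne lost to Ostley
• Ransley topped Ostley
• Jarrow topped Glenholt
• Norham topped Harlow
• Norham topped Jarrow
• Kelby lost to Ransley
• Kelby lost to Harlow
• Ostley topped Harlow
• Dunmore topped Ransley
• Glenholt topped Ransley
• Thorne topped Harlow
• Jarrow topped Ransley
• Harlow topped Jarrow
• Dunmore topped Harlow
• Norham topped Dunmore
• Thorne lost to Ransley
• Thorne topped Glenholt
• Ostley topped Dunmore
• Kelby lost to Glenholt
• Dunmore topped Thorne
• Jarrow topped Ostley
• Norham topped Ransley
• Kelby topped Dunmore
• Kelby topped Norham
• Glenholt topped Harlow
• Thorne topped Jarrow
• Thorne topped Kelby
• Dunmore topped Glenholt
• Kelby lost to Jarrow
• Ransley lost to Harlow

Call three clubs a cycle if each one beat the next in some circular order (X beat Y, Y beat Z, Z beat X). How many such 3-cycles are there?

Win totals: Harlow 3, Kelby 3, Jarrow 4, Ostley 4, Dunmore 5, Norham 6, Glenholt 3, Ransley 3, Thorne 5.
A club with w wins dominates both others in C(w,2) triples; summing gives 3 + 3 + 6 + 6 + 10 + 15 + 3 + 3 + 10 = 59 transitive triples.
Total triples C(9,3) = 84, so cyclic triples = 84 − 59 = 25.

25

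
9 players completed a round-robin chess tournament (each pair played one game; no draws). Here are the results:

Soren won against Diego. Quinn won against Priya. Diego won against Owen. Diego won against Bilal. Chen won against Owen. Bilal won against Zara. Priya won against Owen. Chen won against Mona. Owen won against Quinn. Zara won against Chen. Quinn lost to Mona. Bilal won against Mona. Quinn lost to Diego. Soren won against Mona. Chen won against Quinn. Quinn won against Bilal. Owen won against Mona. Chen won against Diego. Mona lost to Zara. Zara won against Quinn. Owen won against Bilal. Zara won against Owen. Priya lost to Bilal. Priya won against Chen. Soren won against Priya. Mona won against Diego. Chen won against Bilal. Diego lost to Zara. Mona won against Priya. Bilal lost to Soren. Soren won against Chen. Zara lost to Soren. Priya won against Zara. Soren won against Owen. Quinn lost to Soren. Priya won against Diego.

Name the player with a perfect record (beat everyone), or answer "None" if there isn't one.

Soren

Soren has 8 wins out of 8 opponents — a perfect record.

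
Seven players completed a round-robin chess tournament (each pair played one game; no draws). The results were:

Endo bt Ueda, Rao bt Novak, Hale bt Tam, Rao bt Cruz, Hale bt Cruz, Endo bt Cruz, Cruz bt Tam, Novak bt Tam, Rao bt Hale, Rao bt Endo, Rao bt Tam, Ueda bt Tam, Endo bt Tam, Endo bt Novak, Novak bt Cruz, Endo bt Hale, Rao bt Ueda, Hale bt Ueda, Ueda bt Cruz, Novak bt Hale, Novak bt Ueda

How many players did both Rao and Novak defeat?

Rao beat: Tam, Ueda, Novak, Endo, Cruz, Hale.
Novak beat: Tam, Ueda, Cruz, Hale.
Both beat: Tam, Ueda, Cruz, Hale — 4.

4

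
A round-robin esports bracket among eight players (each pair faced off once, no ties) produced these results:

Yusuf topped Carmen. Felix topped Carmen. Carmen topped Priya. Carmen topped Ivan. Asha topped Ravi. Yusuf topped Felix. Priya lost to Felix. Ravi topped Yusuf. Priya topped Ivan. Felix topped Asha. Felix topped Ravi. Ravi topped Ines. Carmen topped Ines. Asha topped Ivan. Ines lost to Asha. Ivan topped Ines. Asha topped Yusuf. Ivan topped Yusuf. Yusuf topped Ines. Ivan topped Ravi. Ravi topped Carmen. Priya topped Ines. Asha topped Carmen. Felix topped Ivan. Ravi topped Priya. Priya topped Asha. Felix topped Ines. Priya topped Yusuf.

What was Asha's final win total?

Asha's results: beat Carmen, Yusuf, Ravi, Ivan, Ines; lost to Priya, Felix.
That is 5 wins.

5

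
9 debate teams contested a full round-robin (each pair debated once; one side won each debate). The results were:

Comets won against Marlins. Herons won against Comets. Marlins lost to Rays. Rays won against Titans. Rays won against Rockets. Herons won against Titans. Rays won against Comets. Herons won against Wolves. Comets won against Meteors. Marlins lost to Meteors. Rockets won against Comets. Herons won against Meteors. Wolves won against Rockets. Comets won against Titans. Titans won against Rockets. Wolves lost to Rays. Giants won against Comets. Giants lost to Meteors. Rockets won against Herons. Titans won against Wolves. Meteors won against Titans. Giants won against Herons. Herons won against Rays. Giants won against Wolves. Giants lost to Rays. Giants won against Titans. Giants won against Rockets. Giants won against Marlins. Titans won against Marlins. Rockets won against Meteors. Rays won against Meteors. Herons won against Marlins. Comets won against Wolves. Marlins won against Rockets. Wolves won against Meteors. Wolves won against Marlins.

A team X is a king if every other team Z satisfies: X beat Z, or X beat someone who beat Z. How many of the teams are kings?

Rockets reaches everyone (king).
Meteors cannot reach Rays in two steps.
Comets cannot reach Herons, Rays in two steps.
Herons reaches everyone (king).
Marlins cannot reach Wolves, Titans, Giants, Rays in two steps.
Wolves cannot reach Rays in two steps.
Titans cannot reach Giants, Rays in two steps.
Giants reaches everyone (king).
Rays reaches everyone (king).
Kings: Rockets, Herons, Giants, Rays — 4.

4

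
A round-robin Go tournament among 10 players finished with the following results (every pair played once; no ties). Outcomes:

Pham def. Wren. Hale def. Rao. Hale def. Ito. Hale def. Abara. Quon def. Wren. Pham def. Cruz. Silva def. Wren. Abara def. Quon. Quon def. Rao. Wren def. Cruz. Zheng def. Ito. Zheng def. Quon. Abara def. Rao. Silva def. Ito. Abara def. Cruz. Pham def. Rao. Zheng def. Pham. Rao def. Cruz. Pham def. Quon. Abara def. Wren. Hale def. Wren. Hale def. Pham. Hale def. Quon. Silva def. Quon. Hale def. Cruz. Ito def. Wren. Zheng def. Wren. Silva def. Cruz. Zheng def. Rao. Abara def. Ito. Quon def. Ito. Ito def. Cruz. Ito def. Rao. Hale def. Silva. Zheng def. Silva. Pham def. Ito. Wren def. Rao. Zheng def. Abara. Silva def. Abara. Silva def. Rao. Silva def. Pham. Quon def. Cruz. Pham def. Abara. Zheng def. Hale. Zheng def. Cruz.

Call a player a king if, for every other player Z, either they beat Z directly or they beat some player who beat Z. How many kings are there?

Silva cannot reach Zheng, Hale in two steps.
Abara cannot reach Silva, Pham, Zheng, Hale in two steps.
Quon cannot reach Silva, Abara, Pham, Zheng, Hale in two steps.
Cruz cannot reach Silva, Abara, Quon, Pham, Zheng, Ito, Hale, Rao, Wren in two steps.
Pham cannot reach Silva, Zheng, Hale in two steps.
Zheng reaches everyone (king).
Ito cannot reach Silva, Abara, Quon, Pham, Zheng, Hale in two steps.
Hale cannot reach Zheng in two steps.
Rao cannot reach Silva, Abara, Quon, Pham, Zheng, Ito, Hale, Wren in two steps.
Wren cannot reach Silva, Abara, Quon, Pham, Zheng, Ito, Hale in two steps.
Kings: Zheng — 1.

1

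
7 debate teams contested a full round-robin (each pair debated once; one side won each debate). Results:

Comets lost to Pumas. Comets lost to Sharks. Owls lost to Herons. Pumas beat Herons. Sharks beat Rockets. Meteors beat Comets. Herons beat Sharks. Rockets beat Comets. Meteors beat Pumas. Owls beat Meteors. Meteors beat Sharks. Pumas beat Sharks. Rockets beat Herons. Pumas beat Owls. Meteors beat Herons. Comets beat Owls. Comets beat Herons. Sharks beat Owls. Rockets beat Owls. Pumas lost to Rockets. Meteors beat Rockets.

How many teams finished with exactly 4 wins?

2

Win totals: Herons 2, Pumas 4, Rockets 4, Meteors 5, Comets 2, Owls 1, Sharks 3.
Exactly 4: Pumas, Rockets — 2 teams.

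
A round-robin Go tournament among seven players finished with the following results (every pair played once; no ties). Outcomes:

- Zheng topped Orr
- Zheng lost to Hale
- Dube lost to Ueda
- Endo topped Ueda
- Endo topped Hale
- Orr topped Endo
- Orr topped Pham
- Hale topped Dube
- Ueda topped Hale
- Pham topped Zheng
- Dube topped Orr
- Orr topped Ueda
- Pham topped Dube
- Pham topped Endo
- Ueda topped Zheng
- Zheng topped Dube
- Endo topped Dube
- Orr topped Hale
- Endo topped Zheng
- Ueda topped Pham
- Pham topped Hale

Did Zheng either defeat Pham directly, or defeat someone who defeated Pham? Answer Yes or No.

Yes

Zheng did not beat Pham directly.
Zheng beat Orr, Dube. Of those, Orr beat Pham.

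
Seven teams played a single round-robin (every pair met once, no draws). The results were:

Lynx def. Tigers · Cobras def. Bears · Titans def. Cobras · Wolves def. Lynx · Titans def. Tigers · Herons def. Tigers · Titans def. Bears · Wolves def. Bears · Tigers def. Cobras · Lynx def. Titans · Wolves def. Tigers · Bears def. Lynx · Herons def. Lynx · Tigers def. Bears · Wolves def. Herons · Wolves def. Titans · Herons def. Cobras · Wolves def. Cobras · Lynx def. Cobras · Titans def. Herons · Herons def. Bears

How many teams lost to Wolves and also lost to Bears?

1

Wolves beat: Bears, Herons, Tigers, Cobras, Lynx, Titans.
Bears beat: Lynx.
Both beat: Lynx — 1.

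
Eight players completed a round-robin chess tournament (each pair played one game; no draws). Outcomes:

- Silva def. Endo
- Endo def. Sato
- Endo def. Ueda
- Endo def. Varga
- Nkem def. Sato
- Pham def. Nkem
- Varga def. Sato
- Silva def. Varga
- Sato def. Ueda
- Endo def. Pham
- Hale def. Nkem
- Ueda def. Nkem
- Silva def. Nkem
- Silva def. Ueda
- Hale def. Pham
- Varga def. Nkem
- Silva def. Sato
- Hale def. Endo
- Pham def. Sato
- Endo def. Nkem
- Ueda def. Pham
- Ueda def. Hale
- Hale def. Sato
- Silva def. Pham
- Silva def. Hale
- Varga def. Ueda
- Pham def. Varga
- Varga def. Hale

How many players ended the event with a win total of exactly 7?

Win totals: Sato 1, Hale 4, Varga 4, Ueda 3, Endo 5, Pham 3, Nkem 1, Silva 7.
Exactly 7: Silva — 1 player.

1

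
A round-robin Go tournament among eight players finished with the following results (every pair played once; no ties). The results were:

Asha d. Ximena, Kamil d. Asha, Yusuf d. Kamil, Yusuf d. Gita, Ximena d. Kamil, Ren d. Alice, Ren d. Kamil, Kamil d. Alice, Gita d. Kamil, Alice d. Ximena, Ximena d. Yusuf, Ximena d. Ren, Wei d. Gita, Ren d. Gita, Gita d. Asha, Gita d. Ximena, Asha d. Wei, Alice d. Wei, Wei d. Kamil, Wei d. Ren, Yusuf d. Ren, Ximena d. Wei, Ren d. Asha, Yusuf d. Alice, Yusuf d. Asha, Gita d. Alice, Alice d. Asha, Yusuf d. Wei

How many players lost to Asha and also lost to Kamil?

0

Asha beat: Wei, Ximena.
Kamil beat: Asha, Alice.
No one was beaten by both.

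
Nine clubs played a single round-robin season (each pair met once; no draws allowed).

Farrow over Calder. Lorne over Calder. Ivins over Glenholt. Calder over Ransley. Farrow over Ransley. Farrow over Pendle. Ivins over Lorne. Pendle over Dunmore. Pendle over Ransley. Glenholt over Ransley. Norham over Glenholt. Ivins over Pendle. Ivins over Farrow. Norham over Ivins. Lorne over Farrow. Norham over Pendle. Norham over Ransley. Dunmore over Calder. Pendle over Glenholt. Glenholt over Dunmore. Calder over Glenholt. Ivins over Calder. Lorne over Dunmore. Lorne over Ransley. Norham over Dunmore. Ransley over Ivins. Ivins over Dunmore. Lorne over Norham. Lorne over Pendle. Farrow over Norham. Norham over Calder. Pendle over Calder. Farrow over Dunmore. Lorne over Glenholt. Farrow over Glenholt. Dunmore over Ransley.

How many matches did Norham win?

Norham's results: beat Ivins, Calder, Ransley, Pendle, Dunmore, Glenholt; lost to Farrow, Lorne.
That is 6 wins.

6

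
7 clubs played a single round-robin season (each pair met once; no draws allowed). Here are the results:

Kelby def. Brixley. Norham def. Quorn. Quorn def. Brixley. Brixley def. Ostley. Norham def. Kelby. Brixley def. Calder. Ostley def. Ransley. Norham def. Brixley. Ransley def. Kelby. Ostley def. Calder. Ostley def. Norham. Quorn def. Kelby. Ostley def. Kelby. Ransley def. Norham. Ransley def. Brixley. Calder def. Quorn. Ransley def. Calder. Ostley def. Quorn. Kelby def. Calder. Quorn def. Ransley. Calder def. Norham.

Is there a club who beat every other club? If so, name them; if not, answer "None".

Highest win total is Ostley with 5 (out of 6 possible).
Ostley lost to Brixley, so no club went undefeated.

None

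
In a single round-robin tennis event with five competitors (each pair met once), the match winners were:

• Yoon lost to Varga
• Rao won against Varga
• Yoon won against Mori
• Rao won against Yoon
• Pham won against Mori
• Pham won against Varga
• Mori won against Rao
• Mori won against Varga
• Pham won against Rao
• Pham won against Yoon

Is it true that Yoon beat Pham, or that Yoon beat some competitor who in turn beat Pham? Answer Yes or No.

Yoon did not beat Pham directly.
Yoon beat Mori, but each of them lost to Pham. No two-step path.

No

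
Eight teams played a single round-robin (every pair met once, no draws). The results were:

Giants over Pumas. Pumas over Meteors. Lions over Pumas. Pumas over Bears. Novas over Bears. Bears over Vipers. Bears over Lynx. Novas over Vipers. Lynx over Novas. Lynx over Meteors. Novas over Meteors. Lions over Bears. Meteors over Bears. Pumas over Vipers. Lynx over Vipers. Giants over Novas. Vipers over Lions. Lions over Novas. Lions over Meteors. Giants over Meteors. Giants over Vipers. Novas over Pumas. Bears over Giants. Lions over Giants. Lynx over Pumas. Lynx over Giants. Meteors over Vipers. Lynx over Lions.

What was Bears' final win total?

Bears' results: beat Vipers, Lynx, Giants; lost to Lions, Meteors, Novas, Pumas.
That is 3 wins.

3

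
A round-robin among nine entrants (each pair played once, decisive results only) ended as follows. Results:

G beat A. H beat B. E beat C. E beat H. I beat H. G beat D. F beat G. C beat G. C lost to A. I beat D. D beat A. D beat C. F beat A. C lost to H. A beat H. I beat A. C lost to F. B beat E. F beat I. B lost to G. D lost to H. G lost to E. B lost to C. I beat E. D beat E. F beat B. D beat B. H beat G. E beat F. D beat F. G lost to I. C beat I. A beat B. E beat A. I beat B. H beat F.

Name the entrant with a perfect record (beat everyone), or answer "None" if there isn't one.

None

Highest win total is I with 6 (out of 8 possible).
I lost to C, F, so no entrant went undefeated.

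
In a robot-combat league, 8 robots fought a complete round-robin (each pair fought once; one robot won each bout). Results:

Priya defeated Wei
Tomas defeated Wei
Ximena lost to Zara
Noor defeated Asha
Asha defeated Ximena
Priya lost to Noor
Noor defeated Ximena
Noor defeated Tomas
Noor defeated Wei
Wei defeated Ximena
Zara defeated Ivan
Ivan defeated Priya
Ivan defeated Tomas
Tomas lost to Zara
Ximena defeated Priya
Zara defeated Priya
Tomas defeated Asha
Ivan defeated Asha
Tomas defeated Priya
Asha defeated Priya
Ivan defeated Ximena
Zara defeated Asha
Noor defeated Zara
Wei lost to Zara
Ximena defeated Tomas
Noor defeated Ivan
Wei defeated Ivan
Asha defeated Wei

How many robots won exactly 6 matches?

Win totals: Tomas 3, Asha 3, Ivan 4, Ximena 2, Zara 6, Priya 1, Noor 7, Wei 2.
Exactly 6: Zara — 1 robot.

1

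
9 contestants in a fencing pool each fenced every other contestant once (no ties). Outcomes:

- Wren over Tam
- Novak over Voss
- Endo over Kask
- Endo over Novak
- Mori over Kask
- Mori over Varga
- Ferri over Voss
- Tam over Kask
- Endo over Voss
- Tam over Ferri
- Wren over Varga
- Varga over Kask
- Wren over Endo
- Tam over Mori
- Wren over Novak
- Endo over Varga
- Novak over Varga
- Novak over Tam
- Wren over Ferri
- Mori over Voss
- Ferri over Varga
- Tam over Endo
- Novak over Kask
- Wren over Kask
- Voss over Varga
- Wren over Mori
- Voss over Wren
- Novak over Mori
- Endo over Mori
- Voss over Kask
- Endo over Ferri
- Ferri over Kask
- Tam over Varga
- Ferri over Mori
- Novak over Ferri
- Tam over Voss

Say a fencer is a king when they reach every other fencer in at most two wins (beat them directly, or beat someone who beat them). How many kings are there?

Ferri cannot reach Novak, Endo, Tam in two steps.
Kask cannot reach Ferri, Novak, Varga, Voss, Mori, Endo, Wren, Tam in two steps.
Novak reaches everyone (king).
Varga cannot reach Ferri, Novak, Voss, Mori, Endo, Wren, Tam in two steps.
Voss reaches everyone (king).
Mori cannot reach Ferri, Novak, Endo, Tam in two steps.
Endo reaches everyone (king).
Wren reaches everyone (king).
Tam reaches everyone (king).
Kings: Novak, Voss, Endo, Wren, Tam — 5.

5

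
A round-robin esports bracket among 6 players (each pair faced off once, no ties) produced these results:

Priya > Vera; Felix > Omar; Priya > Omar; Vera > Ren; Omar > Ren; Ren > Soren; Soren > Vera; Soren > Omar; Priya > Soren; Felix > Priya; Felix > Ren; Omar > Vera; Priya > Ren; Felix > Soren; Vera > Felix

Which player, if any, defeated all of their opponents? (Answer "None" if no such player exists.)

None

Highest win total is Priya with 4 (out of 5 possible).
Priya lost to Felix, so no player went undefeated.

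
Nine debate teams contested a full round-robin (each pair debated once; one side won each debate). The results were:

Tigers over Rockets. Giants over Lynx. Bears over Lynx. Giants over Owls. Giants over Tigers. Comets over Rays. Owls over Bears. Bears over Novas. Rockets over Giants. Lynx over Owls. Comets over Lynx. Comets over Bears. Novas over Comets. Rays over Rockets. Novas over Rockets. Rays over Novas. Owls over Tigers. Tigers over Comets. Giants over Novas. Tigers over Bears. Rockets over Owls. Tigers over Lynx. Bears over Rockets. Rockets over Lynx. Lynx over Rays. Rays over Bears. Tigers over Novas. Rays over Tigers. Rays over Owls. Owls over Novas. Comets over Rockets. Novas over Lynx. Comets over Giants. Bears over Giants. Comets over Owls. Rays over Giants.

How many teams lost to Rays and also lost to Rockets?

Rays beat: Bears, Tigers, Owls, Rockets, Giants, Novas.
Rockets beat: Owls, Lynx, Giants.
Both beat: Owls, Giants — 2.

2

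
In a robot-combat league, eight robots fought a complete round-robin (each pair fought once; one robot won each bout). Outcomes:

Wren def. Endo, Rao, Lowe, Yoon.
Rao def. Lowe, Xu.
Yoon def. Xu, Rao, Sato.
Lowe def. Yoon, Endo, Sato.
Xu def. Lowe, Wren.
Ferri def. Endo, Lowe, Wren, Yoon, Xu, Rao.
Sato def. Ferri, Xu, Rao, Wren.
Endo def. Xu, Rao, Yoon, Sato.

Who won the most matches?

Win totals: Lowe 3, Xu 2, Endo 4, Sato 4, Ferri 6, Rao 2, Wren 4, Yoon 3.
Ferri leads with 6 wins (next highest: 4).

Ferri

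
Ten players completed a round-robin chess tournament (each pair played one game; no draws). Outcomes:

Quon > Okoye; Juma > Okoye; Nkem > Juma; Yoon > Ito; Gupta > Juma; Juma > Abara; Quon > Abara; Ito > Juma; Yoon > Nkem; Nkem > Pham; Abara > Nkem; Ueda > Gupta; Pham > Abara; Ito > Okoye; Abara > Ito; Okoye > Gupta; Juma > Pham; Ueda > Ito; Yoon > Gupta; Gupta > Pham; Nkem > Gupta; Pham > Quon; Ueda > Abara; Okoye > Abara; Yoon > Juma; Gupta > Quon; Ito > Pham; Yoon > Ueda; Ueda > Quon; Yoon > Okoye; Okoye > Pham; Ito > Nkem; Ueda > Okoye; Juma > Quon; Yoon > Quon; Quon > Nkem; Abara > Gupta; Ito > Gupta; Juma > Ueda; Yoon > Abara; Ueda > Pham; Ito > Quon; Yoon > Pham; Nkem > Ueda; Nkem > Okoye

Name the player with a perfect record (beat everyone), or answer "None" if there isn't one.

Yoon

Yoon has 9 wins out of 9 opponents — a perfect record.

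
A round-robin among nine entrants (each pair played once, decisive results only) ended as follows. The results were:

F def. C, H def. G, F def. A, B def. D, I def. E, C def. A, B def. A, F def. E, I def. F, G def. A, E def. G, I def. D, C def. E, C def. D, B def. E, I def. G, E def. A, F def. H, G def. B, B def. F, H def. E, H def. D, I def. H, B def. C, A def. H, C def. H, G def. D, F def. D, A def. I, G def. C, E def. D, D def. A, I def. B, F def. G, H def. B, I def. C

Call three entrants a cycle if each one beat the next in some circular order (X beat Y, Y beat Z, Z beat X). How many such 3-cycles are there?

Win totals: A 2, B 5, C 4, D 1, E 3, F 6, G 4, H 4, I 7.
An entrant with w wins dominates both others in C(w,2) triples; summing gives 1 + 10 + 6 + 0 + 3 + 15 + 6 + 6 + 21 = 68 transitive triples.
Total triples C(9,3) = 84, so cyclic triples = 84 − 68 = 16.

16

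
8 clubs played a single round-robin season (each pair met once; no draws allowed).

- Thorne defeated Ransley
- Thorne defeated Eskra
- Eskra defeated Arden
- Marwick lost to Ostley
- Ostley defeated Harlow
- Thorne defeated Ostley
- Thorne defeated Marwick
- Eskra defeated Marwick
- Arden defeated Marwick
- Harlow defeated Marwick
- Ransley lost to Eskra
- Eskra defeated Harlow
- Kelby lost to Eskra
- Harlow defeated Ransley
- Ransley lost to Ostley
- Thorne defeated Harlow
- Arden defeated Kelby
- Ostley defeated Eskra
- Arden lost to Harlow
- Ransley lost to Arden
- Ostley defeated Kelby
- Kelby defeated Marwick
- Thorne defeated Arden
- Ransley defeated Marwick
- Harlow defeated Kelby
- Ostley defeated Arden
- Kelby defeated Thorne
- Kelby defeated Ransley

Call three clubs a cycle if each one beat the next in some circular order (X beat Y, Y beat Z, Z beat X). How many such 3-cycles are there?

4

Win totals: Eskra 5, Ostley 6, Thorne 6, Harlow 4, Kelby 3, Ransley 1, Marwick 0, Arden 3.
A club with w wins dominates both others in C(w,2) triples; summing gives 10 + 15 + 15 + 6 + 3 + 0 + 0 + 3 = 52 transitive triples.
Total triples C(8,3) = 56, so cyclic triples = 56 − 52 = 4.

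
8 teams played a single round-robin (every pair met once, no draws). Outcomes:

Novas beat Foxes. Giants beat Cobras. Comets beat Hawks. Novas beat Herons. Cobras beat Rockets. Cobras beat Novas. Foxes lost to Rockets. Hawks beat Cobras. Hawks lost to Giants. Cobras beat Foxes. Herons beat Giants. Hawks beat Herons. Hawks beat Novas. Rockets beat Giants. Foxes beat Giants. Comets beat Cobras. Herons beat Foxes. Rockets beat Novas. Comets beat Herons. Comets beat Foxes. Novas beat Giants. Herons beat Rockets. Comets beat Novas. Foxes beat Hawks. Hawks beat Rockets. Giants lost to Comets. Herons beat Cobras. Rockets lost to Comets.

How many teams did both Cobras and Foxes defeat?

Cobras beat: Rockets, Foxes, Novas.
Foxes beat: Hawks, Giants.
No one was beaten by both.

0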